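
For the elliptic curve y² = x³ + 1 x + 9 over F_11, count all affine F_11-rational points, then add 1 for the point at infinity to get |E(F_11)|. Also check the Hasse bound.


Affine points = {(0, 3), (0, 8), (1, 0), (4, 0), (6, 0), (8, 1), (8, 10)}; affine count = 7; |E(F_11)| = 8.

Discriminant check: Δ ∝ 4a³ + 27b² = 4·1³ + 27·9² = 4·1 + 27·81 ≡ 2 (mod 11). Nonzero ⇒ E is nonsingular.
For each x ∈ F_11, compute rhs = x³ + 1·x + 9 mod 11, then count y ∈ F_11 with y² ≡ rhs.
  x = 0: rhs = 9, matching y values: 3, 8 (2 points).
  x = 1: rhs = 0, matching y values: 0 (1 points).
  x = 2: rhs = 8, matching y values: none (0 points).
  x = 3: rhs = 6, matching y values: none (0 points).
  x = 4: rhs = 0, matching y values: 0 (1 points).
  x = 5: rhs = 7, matching y values: none (0 points).
  x = 6: rhs = 0, matching y values: 0 (1 points).
  x = 7: rhs = 7, matching y values: none (0 points).
  x = 8: rhs = 1, matching y values: 1, 10 (2 points).
  x = 9: rhs = 10, matching y values: none (0 points).
  x = 10: rhs = 7, matching y values: none (0 points).
Total affine count: 7.
Full point count |E(F_11)| = 7 + 1 = 8.
Hasse bound: |8 − (11+1)| = |-4| = 4 ≤ 2√11 ≈ 6.6332 ✓.


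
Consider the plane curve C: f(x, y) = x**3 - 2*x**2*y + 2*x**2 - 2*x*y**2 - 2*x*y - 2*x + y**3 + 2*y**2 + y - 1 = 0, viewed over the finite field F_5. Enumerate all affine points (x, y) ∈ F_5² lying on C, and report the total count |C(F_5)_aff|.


Affine F_5-points: {(1, 0), (3, 3)}; count = 2.

For each of the 25 pairs (x, y) ∈ F_5², evaluate f(x, y) mod 5. Record the zeros.
  x = 0: [0↦4, 1↦3, 2↦2, 3↦2, 4↦4]  zeros at y ∈ ∅
  x = 1: [0↦0, 1↦3, 2↦2, 3↦3, 4↦2]  zeros at y ∈ {0}
  x = 2: [0↦1, 1↦4, 2↦4, 3↦2, 4↦4]  zeros at y ∈ ∅
  x = 3: [0↦3, 1↦2, 2↦4, 3↦0, 4↦1]  zeros at y ∈ {3}
  x = 4: [0↦2, 1↦3, 2↦3, 3↦3, 4↦4]  zeros at y ∈ ∅
Collecting zeros: affine points = {(1, 0), (3, 3)}.
Total count |C(F_5)_aff| = 2.


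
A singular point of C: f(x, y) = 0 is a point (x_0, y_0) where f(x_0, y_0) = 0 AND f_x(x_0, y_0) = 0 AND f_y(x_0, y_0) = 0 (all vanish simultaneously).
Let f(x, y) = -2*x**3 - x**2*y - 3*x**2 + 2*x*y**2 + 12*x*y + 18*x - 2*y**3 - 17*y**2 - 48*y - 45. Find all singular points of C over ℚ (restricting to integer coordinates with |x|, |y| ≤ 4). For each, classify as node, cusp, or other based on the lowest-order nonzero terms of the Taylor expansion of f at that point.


Singular points: {(0, -3)}; classification: cusp.

Compute partial derivatives:
  f_x = -6*x**2 - 2*x*y - 6*x + 2*y**2 + 12*y + 18.
  f_y = -x**2 + 4*x*y + 12*x - 6*y**2 - 34*y - 48.
Scan x_0 ∈ {−4, ..., 4}. For each x_0, f_y(x_0, y) is a polynomial in y; find its integer roots y ∈ {−4, ..., 4}, then test f_x and f at those candidates.
  x = -4: f_y(-4, y) = -6*y**2 - 50*y - 112; no integer root y with |y| ≤ 4.
  x = -3: f_y(-3, y) = -6*y**2 - 46*y - 93; no integer root y with |y| ≤ 4.
  x = -2: f_y(-2, y) = -6*y**2 - 42*y - 76; no integer root y with |y| ≤ 4.
  x = -1: f_y(-1, y) = -6*y**2 - 38*y - 61; no integer root y with |y| ≤ 4.
  x = 0: f_y(0, y) = -6*y**2 - 34*y - 48; vanishes at y ∈ {-3}. (0, -3): f_x = 0, f = 0 — SINGULAR.
  x = 1: f_y(1, y) = -6*y**2 - 30*y - 37; no integer root y with |y| ≤ 4.
  x = 2: f_y(2, y) = -6*y**2 - 26*y - 28; vanishes at y ∈ {-2}. (2, -2): f_x = -26 ≠ 0.
  x = 3: f_y(3, y) = -6*y**2 - 22*y - 21; no integer root y with |y| ≤ 4.
  x = 4: f_y(4, y) = -6*y**2 - 18*y - 16; no integer root y with |y| ≤ 4.
Only singular point on the grid: (0, -3).
Classify: substitute x = 0 + u, y = -3 + v and expand: f = -2*u**3 - u**2*v + 2*u*v**2 - 2*v**3 + v**2.
No constant or linear terms (consistent with a singular point). Quadratic part: v**2. Cubic part: -2*u**3 - u**2*v + 2*u*v**2 - 2*v**3.
The quadratic part v**2 is a perfect square, so there is a single (double) tangent line v = 0, i.e. y = -3. Restricting the cubic part to that line (v = 0) leaves -2*u**3 ≠ 0, so f is not divisible by v and the branch is v² ≈ 2*u**3 to lowest order — this is a cusp.
Classification: cusp.


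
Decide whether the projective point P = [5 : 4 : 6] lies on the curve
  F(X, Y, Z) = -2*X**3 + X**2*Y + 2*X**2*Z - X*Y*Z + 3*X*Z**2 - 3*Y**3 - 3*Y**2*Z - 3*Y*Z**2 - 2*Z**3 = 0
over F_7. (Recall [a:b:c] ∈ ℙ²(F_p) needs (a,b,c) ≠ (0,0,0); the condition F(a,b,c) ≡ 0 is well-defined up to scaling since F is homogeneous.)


F(5,4,6) ≡ 3 (mod 7); P is NOT on the curve.

Evaluate F(5, 4, 6) term-by-term (mod 7).
  -2*X**3 ↦ -2·125·1·1 = -250
  X**2*Y ↦ 1·25·4·1 = 100
  2*X**2*Z ↦ 2·25·1·6 = 300
  -X*Y*Z ↦ -1·5·4·6 = -120
  3*X*Z**2 ↦ 3·5·1·36 = 540
  -3*Y**3 ↦ -3·1·64·1 = -192
  -3*Y**2*Z ↦ -3·1·16·6 = -288
  -3*Y*Z**2 ↦ -3·1·4·36 = -432
  -2*Z**3 ↦ -2·1·1·216 = -432
Sum: F(5, 4, 6) = (-250) + (100) + (300) + (-120) + (540) + (-192) + (-288) + (-432) + (-432) = -774.
Reducing mod 7: -774 ≡ 3 (mod 7).
Since F(a, b, c) ≡ 3 ≠ 0 (mod 7), P does NOT lie on the curve.


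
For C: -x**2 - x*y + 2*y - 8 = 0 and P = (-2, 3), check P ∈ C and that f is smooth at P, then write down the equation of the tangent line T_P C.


Tangent line at P: x + 4*y - 10 = 0.

Step 1: f(-2, 3) = 0, so P lies on C.
Step 2: partial derivatives
  f_x(x, y) = -2*x - y, f_y(x, y) = 2 - x.
  f_x(P) = 1, f_y(P) = 4 (gradient nonzero, so P is smooth).
Step 3: tangent line at P: 1·(x − -2) + 4·(y − 3) = 0.
Expanding: x + 4*y - 10 = 0.


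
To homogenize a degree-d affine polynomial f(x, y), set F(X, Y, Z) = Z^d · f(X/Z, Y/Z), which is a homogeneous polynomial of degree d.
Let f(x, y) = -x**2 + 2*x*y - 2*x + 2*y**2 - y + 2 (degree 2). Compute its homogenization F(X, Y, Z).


F(X, Y, Z) = -X**2 + 2*X*Y - 2*X*Z + 2*Y**2 - Y*Z + 2*Z**2

deg(f) = 2.
Substitute x = X/Z, y = Y/Z into f, then multiply by Z^2.
  monomial -1·x^2·y^0 ↦ -1·X^2·Y^0·Z^0.
  monomial 2·x^1·y^1 ↦ 2·X^1·Y^1·Z^0.
  monomial -2·x^1·y^0 ↦ -2·X^1·Y^0·Z^1.
  monomial 2·x^0·y^2 ↦ 2·X^0·Y^2·Z^0.
  monomial -1·x^0·y^1 ↦ -1·X^0·Y^1·Z^1.
  monomial 2·x^0·y^0 ↦ 2·X^0·Y^0·Z^2.
Collecting: F(X, Y, Z) = -X**2 + 2*X*Y - 2*X*Z + 2*Y**2 - Y*Z + 2*Z**2.


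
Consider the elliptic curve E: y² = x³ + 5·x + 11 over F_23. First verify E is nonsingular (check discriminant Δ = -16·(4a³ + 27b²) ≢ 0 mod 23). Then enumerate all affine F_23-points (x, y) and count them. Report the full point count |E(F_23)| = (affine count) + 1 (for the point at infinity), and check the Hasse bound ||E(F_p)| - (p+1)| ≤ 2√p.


Affine points = {(2, 11), (2, 12), (4, 7), (4, 16), (5, 0), (6, 2), (6, 21), (9, 7), (9, 16), (10, 7), (10, 16), (16, 1), (16, 22), (17, 8), (17, 15), (21, 4), (21, 19)}; affine count = 17; |E(F_23)| = 18.

Discriminant check: Δ ∝ 4a³ + 27b² = 4·5³ + 27·11² = 4·125 + 27·121 ≡ 18 (mod 23). Nonzero ⇒ E is nonsingular.
For each x ∈ F_23, compute rhs = x³ + 5·x + 11 mod 23, then count y ∈ F_23 with y² ≡ rhs.
  x = 0: rhs = 11, matching y values: none (0 points).
  x = 1: rhs = 17, matching y values: none (0 points).
  x = 2: rhs = 6, matching y values: 11, 12 (2 points).
  x = 3: rhs = 7, matching y values: none (0 points).
  x = 4: rhs = 3, matching y values: 7, 16 (2 points).
  x = 5: rhs = 0, matching y values: 0 (1 points).
  x = 6: rhs = 4, matching y values: 2, 21 (2 points).
  x = 7: rhs = 21, matching y values: none (0 points).
  x = 8: rhs = 11, matching y values: none (0 points).
  x = 9: rhs = 3, matching y values: 7, 16 (2 points).
  x = 10: rhs = 3, matching y values: 7, 16 (2 points).
  x = 11: rhs = 17, matching y values: none (0 points).
  x = 12: rhs = 5, matching y values: none (0 points).
  x = 13: rhs = 19, matching y values: none (0 points).
  x = 14: rhs = 19, matching y values: none (0 points).
  x = 15: rhs = 11, matching y values: none (0 points).
  x = 16: rhs = 1, matching y values: 1, 22 (2 points).
  x = 17: rhs = 18, matching y values: 8, 15 (2 points).
  x = 18: rhs = 22, matching y values: none (0 points).
  x = 19: rhs = 19, matching y values: none (0 points).
  x = 20: rhs = 15, matching y values: none (0 points).
  x = 21: rhs = 16, matching y values: 4, 19 (2 points).
  x = 22: rhs = 5, matching y values: none (0 points).
Total affine count: 17.
Full point count |E(F_23)| = 17 + 1 = 18.
Hasse bound: |18 − (23+1)| = |-6| = 6 ≤ 2√23 ≈ 9.5917 ✓.


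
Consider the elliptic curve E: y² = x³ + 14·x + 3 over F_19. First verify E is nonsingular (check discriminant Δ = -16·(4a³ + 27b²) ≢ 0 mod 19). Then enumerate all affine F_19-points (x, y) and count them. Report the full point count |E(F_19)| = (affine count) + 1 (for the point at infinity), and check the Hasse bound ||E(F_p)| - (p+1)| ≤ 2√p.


Affine points = {(2, 1), (2, 18), (4, 3), (4, 16), (7, 8), (7, 11), (8, 0), (11, 5), (11, 14), (13, 8), (13, 11), (14, 6), (14, 13), (15, 4), (15, 15), (17, 9), (17, 10), (18, 8), (18, 11)}; affine count = 19; |E(F_19)| = 20.

Discriminant check: Δ ∝ 4a³ + 27b² = 4·14³ + 27·3² = 4·2744 + 27·9 ≡ 9 (mod 19). Nonzero ⇒ E is nonsingular.
For each x ∈ F_19, compute rhs = x³ + 14·x + 3 mod 19, then count y ∈ F_19 with y² ≡ rhs.
  x = 0: rhs = 3, matching y values: none (0 points).
  x = 1: rhs = 18, matching y values: none (0 points).
  x = 2: rhs = 1, matching y values: 1, 18 (2 points).
  x = 3: rhs = 15, matching y values: none (0 points).
  x = 4: rhs = 9, matching y values: 3, 16 (2 points).
  x = 5: rhs = 8, matching y values: none (0 points).
  x = 6: rhs = 18, matching y values: none (0 points).
  x = 7: rhs = 7, matching y values: 8, 11 (2 points).
  x = 8: rhs = 0, matching y values: 0 (1 points).
  x = 9: rhs = 3, matching y values: none (0 points).
  x = 10: rhs = 3, matching y values: none (0 points).
  x = 11: rhs = 6, matching y values: 5, 14 (2 points).
  x = 12: rhs = 18, matching y values: none (0 points).
  x = 13: rhs = 7, matching y values: 8, 11 (2 points).
  x = 14: rhs = 17, matching y values: 6, 13 (2 points).
  x = 15: rhs = 16, matching y values: 4, 15 (2 points).
  x = 16: rhs = 10, matching y values: none (0 points).
  x = 17: rhs = 5, matching y values: 9, 10 (2 points).
  x = 18: rhs = 7, matching y values: 8, 11 (2 points).
Total affine count: 19.
Full point count |E(F_19)| = 19 + 1 = 20.
Hasse bound: |20 − (19+1)| = |0| = 0 ≤ 2√19 ≈ 8.7178 ✓.


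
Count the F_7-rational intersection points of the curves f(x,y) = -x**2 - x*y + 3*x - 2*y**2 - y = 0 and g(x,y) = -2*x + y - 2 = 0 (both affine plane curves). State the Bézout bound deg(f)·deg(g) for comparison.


Common zeros: ∅; count = 0; Bézout bound = 2.

deg(f) = 2, deg(g) = 1, so Bézout bound = 2.
Scan x ∈ F_7. For each x, list the y ∈ F_7 with f(x, y) ≡ 0 and those with g(x, y) ≡ 0 (mod 7); the common zeros in that column are the intersection.
  x = 0: f ≡ 0 at y ∈ {0, 3}; g ≡ 0 at y ∈ {2}; common: ∅.
  x = 1: f ≡ 0 at y ∈ ∅; g ≡ 0 at y ∈ {4}; common: ∅.
  x = 2: f ≡ 0 at y ∈ {4, 5}; g ≡ 0 at y ∈ {6}; common: ∅.
  x = 3: f ≡ 0 at y ∈ {0, 5}; g ≡ 0 at y ∈ {1}; common: ∅.
  x = 4: f ≡ 0 at y ∈ {4}; g ≡ 0 at y ∈ {3}; common: ∅.
  x = 5: f ≡ 0 at y ∈ ∅; g ≡ 0 at y ∈ {5}; common: ∅.
  x = 6: f ≡ 0 at y ∈ ∅; g ≡ 0 at y ∈ {0}; common: ∅.
Collecting: common zeros = ∅, so the count is 0.
Comparison with the Bézout bound: 0 ≤ 2 = deg(f)·deg(g), as expected for curves with no common component (the affine F_7-count falls short of the bound because intersections may lie at infinity, over extension fields, or carry multiplicity).


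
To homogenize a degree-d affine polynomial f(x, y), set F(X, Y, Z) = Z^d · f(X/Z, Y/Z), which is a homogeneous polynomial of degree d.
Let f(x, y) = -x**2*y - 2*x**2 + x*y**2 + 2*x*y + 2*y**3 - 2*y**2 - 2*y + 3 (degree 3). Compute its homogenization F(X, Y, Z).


F(X, Y, Z) = -X**2*Y - 2*X**2*Z + X*Y**2 + 2*X*Y*Z + 2*Y**3 - 2*Y**2*Z - 2*Y*Z**2 + 3*Z**3

deg(f) = 3.
Substitute x = X/Z, y = Y/Z into f, then multiply by Z^3.
  monomial -1·x^2·y^1 ↦ -1·X^2·Y^1·Z^0.
  monomial -2·x^2·y^0 ↦ -2·X^2·Y^0·Z^1.
  monomial 1·x^1·y^2 ↦ 1·X^1·Y^2·Z^0.
  monomial 2·x^1·y^1 ↦ 2·X^1·Y^1·Z^1.
  monomial 2·x^0·y^3 ↦ 2·X^0·Y^3·Z^0.
  monomial -2·x^0·y^2 ↦ -2·X^0·Y^2·Z^1.
  monomial -2·x^0·y^1 ↦ -2·X^0·Y^1·Z^2.
  monomial 3·x^0·y^0 ↦ 3·X^0·Y^0·Z^3.
Collecting: F(X, Y, Z) = -X**2*Y - 2*X**2*Z + X*Y**2 + 2*X*Y*Z + 2*Y**3 - 2*Y**2*Z - 2*Y*Z**2 + 3*Z**3.


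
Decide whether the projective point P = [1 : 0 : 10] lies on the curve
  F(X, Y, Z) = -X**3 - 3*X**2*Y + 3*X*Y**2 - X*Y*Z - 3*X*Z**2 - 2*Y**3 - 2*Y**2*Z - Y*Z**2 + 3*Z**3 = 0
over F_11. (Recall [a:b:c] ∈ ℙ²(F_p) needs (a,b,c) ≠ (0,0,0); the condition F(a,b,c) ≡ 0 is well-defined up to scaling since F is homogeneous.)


F(1,0,10) ≡ 4 (mod 11); P is NOT on the curve.

Evaluate F(1, 0, 10) term-by-term (mod 11).
  -X**3 ↦ -1·1·1·1 = -1
  -3*X**2*Y ↦ -3·1·0·1 = 0
  3*X*Y**2 ↦ 3·1·0·1 = 0
  -X*Y*Z ↦ -1·1·0·10 = 0
  -3*X*Z**2 ↦ -3·1·1·100 = -300
  -2*Y**3 ↦ -2·1·0·1 = 0
  -2*Y**2*Z ↦ -2·1·0·10 = 0
  -Y*Z**2 ↦ -1·1·0·100 = 0
  3*Z**3 ↦ 3·1·1·1000 = 3000
Sum: F(1, 0, 10) = (-1) + (0) + (0) + (0) + (-300) + (0) + (0) + (0) + (3000) = 2699.
Reducing mod 11: 2699 ≡ 4 (mod 11).
Since F(a, b, c) ≡ 4 ≠ 0 (mod 11), P does NOT lie on the curve.


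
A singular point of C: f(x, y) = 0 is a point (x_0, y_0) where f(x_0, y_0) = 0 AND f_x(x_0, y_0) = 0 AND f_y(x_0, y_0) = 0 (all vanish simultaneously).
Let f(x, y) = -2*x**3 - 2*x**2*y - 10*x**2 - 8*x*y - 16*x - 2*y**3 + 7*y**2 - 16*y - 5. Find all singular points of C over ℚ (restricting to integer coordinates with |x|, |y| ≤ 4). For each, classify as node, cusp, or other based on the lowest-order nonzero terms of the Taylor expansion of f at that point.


Singular points: {(-2, 1)}; classification: cusp.

Compute partial derivatives:
  f_x = -6*x**2 - 4*x*y - 20*x - 8*y - 16.
  f_y = -2*x**2 - 8*x - 6*y**2 + 14*y - 16.
Scan x_0 ∈ {−4, ..., 4}. For each x_0, f_y(x_0, y) is a polynomial in y; find its integer roots y ∈ {−4, ..., 4}, then test f_x and f at those candidates.
  x = -4: f_y(-4, y) = -6*y**2 + 14*y - 16; no integer root y with |y| ≤ 4.
  x = -3: f_y(-3, y) = -6*y**2 + 14*y - 10; no integer root y with |y| ≤ 4.
  x = -2: f_y(-2, y) = -6*y**2 + 14*y - 8; vanishes at y ∈ {1}. (-2, 1): f_x = 0, f = 0 — SINGULAR.
  x = -1: f_y(-1, y) = -6*y**2 + 14*y - 10; no integer root y with |y| ≤ 4.
  x = 0: f_y(0, y) = -6*y**2 + 14*y - 16; no integer root y with |y| ≤ 4.
  x = 1: f_y(1, y) = -6*y**2 + 14*y - 26; no integer root y with |y| ≤ 4.
  x = 2: f_y(2, y) = -6*y**2 + 14*y - 40; no integer root y with |y| ≤ 4.
  x = 3: f_y(3, y) = -6*y**2 + 14*y - 58; no integer root y with |y| ≤ 4.
  x = 4: f_y(4, y) = -6*y**2 + 14*y - 80; no integer root y with |y| ≤ 4.
Only singular point on the grid: (-2, 1).
Classify: substitute x = -2 + u, y = 1 + v and expand: f = -2*u**3 - 2*u**2*v - 2*v**3 + v**2.
No constant or linear terms (consistent with a singular point). Quadratic part: v**2. Cubic part: -2*u**3 - 2*u**2*v - 2*v**3.
The quadratic part v**2 is a perfect square, so there is a single (double) tangent line v = 0, i.e. y = 1. Restricting the cubic part to that line (v = 0) leaves -2*u**3 ≠ 0, so f is not divisible by v and the branch is v² ≈ 2*u**3 to lowest order — this is a cusp.
Classification: cusp.


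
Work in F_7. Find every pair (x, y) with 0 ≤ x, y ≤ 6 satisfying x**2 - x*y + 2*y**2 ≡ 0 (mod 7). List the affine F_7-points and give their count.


Affine F_7-points: {(0, 0), (1, 2), (2, 4), (3, 6), (4, 1), (5, 3), (6, 5)}; count = 7.

For each of the 49 pairs (x, y) ∈ F_7², evaluate f(x, y) mod 7. Record the zeros.
  x = 0: [0↦0, 1↦2, 2↦1, 3↦4, 4↦4, 5↦1, 6↦2]  zeros at y ∈ {0}
  x = 1: [0↦1, 1↦2, 2↦0, 3↦2, 4↦1, 5↦4, 6↦4]  zeros at y ∈ {2}
  x = 2: [0↦4, 1↦4, 2↦1, 3↦2, 4↦0, 5↦2, 6↦1]  zeros at y ∈ {4}
  x = 3: [0↦2, 1↦1, 2↦4, 3↦4, 4↦1, 5↦2, 6↦0]  zeros at y ∈ {6}
  x = 4: [0↦2, 1↦0, 2↦2, 3↦1, 4↦4, 5↦4, 6↦1]  zeros at y ∈ {1}
  x = 5: [0↦4, 1↦1, 2↦2, 3↦0, 4↦2, 5↦1, 6↦4]  zeros at y ∈ {3}
  x = 6: [0↦1, 1↦4, 2↦4, 3↦1, 4↦2, 5↦0, 6↦2]  zeros at y ∈ {5}
Collecting zeros: affine points = {(0, 0), (1, 2), (2, 4), (3, 6), (4, 1), (5, 3), (6, 5)}.
Total count |C(F_7)_aff| = 7.


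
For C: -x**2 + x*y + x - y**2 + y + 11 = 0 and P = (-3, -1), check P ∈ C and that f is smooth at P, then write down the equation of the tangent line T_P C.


Tangent line at P: 6*x + 18 = 0.

Step 1: f(-3, -1) = 0, so P lies on C.
Step 2: partial derivatives
  f_x(x, y) = -2*x + y + 1, f_y(x, y) = x - 2*y + 1.
  f_x(P) = 6, f_y(P) = 0 (gradient nonzero, so P is smooth).
Step 3: tangent line at P: 6·(x − -3) + 0·(y − -1) = 0.
Expanding: 6*x + 18 = 0.


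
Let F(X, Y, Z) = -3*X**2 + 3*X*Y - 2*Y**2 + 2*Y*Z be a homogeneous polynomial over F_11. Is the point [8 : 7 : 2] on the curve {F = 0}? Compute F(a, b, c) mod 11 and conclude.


F(8,7,2) ≡ 5 (mod 11); P is NOT on the curve.

Evaluate F(8, 7, 2) term-by-term (mod 11).
  -3*X**2 ↦ -3·64·1·1 = -192
  3*X*Y ↦ 3·8·7·1 = 168
  -2*Y**2 ↦ -2·1·49·1 = -98
  2*Y*Z ↦ 2·1·7·2 = 28
Sum: F(8, 7, 2) = (-192) + (168) + (-98) + (28) = -94.
Reducing mod 11: -94 ≡ 5 (mod 11).
Since F(a, b, c) ≡ 5 ≠ 0 (mod 11), P does NOT lie on the curve.


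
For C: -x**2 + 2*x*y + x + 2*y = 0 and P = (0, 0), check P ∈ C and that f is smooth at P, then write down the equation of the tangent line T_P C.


Tangent line at P: x + 2*y = 0.

Step 1: f(0, 0) = 0, so P lies on C.
Step 2: partial derivatives
  f_x(x, y) = -2*x + 2*y + 1, f_y(x, y) = 2*x + 2.
  f_x(P) = 1, f_y(P) = 2 (gradient nonzero, so P is smooth).
Step 3: tangent line at P: 1·(x − 0) + 2·(y − 0) = 0.
Expanding: x + 2*y = 0.


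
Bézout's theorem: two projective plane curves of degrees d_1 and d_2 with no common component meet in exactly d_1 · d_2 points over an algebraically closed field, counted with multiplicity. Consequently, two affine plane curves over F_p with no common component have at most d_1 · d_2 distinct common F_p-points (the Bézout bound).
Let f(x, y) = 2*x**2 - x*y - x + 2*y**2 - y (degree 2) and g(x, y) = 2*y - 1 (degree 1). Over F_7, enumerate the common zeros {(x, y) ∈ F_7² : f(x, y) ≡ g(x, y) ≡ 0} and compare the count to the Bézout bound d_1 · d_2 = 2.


Common zeros: {(0, 4), (6, 4)}; count = 2; Bézout bound = 2.

deg(f) = 2, deg(g) = 1, so Bézout bound = 2.
Scan x ∈ F_7. For each x, list the y ∈ F_7 with f(x, y) ≡ 0 and those with g(x, y) ≡ 0 (mod 7); the common zeros in that column are the intersection.
  x = 0: f ≡ 0 at y ∈ {0, 4}; g ≡ 0 at y ∈ {4}; common: {4}.
  x = 1: f ≡ 0 at y ∈ ∅; g ≡ 0 at y ∈ {4}; common: ∅.
  x = 2: f ≡ 0 at y ∈ ∅; g ≡ 0 at y ∈ {4}; common: ∅.
  x = 3: f ≡ 0 at y ∈ {3, 6}; g ≡ 0 at y ∈ {4}; common: ∅.
  x = 4: f ≡ 0 at y ∈ {0, 6}; g ≡ 0 at y ∈ {4}; common: ∅.
  x = 5: f ≡ 0 at y ∈ ∅; g ≡ 0 at y ∈ {4}; common: ∅.
  x = 6: f ≡ 0 at y ∈ {3, 4}; g ≡ 0 at y ∈ {4}; common: {4}.
Collecting: common zeros = {(0, 4), (6, 4)}, so the count is 2.
Comparison with the Bézout bound: 2 ≤ 2 = deg(f)·deg(g), as expected for curves with no common component (the bound is attained).


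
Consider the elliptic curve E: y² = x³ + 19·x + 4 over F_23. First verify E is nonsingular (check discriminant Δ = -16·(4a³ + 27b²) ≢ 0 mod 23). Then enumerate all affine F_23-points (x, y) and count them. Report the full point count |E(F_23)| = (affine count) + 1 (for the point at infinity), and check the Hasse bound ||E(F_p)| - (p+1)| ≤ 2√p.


Affine points = {(0, 2), (0, 21), (1, 1), (1, 22), (2, 2), (2, 21), (4, 11), (4, 12), (6, 9), (6, 14), (8, 1), (8, 22), (11, 7), (11, 16), (14, 1), (14, 22), (19, 5), (19, 18), (20, 9), (20, 14), (21, 2), (21, 21)}; affine count = 22; |E(F_23)| = 23.

Discriminant check: Δ ∝ 4a³ + 27b² = 4·19³ + 27·4² = 4·6859 + 27·16 ≡ 15 (mod 23). Nonzero ⇒ E is nonsingular.
For each x ∈ F_23, compute rhs = x³ + 19·x + 4 mod 23, then count y ∈ F_23 with y² ≡ rhs.
  x = 0: rhs = 4, matching y values: 2, 21 (2 points).
  x = 1: rhs = 1, matching y values: 1, 22 (2 points).
  x = 2: rhs = 4, matching y values: 2, 21 (2 points).
  x = 3: rhs = 19, matching y values: none (0 points).
  x = 4: rhs = 6, matching y values: 11, 12 (2 points).
  x = 5: rhs = 17, matching y values: none (0 points).
  x = 6: rhs = 12, matching y values: 9, 14 (2 points).
  x = 7: rhs = 20, matching y values: none (0 points).
  x = 8: rhs = 1, matching y values: 1, 22 (2 points).
  x = 9: rhs = 7, matching y values: none (0 points).
  x = 10: rhs = 21, matching y values: none (0 points).
  x = 11: rhs = 3, matching y values: 7, 16 (2 points).
  x = 12: rhs = 5, matching y values: none (0 points).
  x = 13: rhs = 10, matching y values: none (0 points).
  x = 14: rhs = 1, matching y values: 1, 22 (2 points).
  x = 15: rhs = 7, matching y values: none (0 points).
  x = 16: rhs = 11, matching y values: none (0 points).
  x = 17: rhs = 19, matching y values: none (0 points).
  x = 18: rhs = 14, matching y values: none (0 points).
  x = 19: rhs = 2, matching y values: 5, 18 (2 points).
  x = 20: rhs = 12, matching y values: 9, 14 (2 points).
  x = 21: rhs = 4, matching y values: 2, 21 (2 points).
  x = 22: rhs = 7, matching y values: none (0 points).
Total affine count: 22.
Full point count |E(F_23)| = 22 + 1 = 23.
Hasse bound: |23 − (23+1)| = |-1| = 1 ≤ 2√23 ≈ 9.5917 ✓.


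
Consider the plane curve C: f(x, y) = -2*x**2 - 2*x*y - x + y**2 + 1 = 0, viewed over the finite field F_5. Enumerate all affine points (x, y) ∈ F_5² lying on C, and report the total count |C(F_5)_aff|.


Affine F_5-points: {(0, 2), (0, 3), (3, 0), (3, 1), (4, 0), (4, 3)}; count = 6.

For each of the 25 pairs (x, y) ∈ F_5², evaluate f(x, y) mod 5. Record the zeros.
  x = 0: [0↦1, 1↦2, 2↦0, 3↦0, 4↦2]  zeros at y ∈ {2, 3}
  x = 1: [0↦3, 1↦2, 2↦3, 3↦1, 4↦1]  zeros at y ∈ ∅
  x = 2: [0↦1, 1↦3, 2↦2, 3↦3, 4↦1]  zeros at y ∈ ∅
  x = 3: [0↦0, 1↦0, 2↦2, 3↦1, 4↦2]  zeros at y ∈ {0, 1}
  x = 4: [0↦0, 1↦3, 2↦3, 3↦0, 4↦4]  zeros at y ∈ {0, 3}
Collecting zeros: affine points = {(0, 2), (0, 3), (3, 0), (3, 1), (4, 0), (4, 3)}.
Total count |C(F_5)_aff| = 6.


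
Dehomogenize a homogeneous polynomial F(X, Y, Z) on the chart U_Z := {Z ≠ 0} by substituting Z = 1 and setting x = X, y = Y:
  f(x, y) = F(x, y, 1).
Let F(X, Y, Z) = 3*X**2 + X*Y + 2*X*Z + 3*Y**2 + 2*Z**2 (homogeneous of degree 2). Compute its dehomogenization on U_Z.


f(x, y) = 3*x**2 + x*y + 2*x + 3*y**2 + 2

On U_Z we set Z = 1. Each monomial c·X^i·Y^j·Z^k in F becomes c·x^i·y^j·1^k = c·x^i·y^j.
Substituting Z = 1: F(X, Y, 1) = 3*x**2 + x*y + 2*x + 3*y**2 + 2.
Note: deg(f) ≤ deg(F) = 2; strict inequality happens when F is divisible by Z (lost terms).


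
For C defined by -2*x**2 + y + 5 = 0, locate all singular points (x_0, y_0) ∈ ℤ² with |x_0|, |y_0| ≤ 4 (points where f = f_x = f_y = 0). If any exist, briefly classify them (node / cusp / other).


No singular points in the scanned grid; C is smooth there.

Compute partial derivatives:
  f_x = -4*x.
  f_y = 1.
f_y = 1 is a nonzero constant, so f_y never vanishes: no point (x, y) can satisfy f = f_x = f_y = 0. In particular no (x, y) ∈ {−4, ..., 4}² is singular; the curve is smooth.


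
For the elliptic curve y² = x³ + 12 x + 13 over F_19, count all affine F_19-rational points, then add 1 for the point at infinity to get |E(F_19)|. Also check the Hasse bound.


Affine points = {(1, 8), (1, 11), (2, 8), (2, 11), (3, 0), (4, 7), (4, 12), (6, 4), (6, 15), (12, 2), (12, 17), (16, 8), (16, 11), (17, 0), (18, 0)}; affine count = 15; |E(F_19)| = 16.

Discriminant check: Δ ∝ 4a³ + 27b² = 4·12³ + 27·13² = 4·1728 + 27·169 ≡ 18 (mod 19). Nonzero ⇒ E is nonsingular.
For each x ∈ F_19, compute rhs = x³ + 12·x + 13 mod 19, then count y ∈ F_19 with y² ≡ rhs.
  x = 0: rhs = 13, matching y values: none (0 points).
  x = 1: rhs = 7, matching y values: 8, 11 (2 points).
  x = 2: rhs = 7, matching y values: 8, 11 (2 points).
  x = 3: rhs = 0, matching y values: 0 (1 points).
  x = 4: rhs = 11, matching y values: 7, 12 (2 points).
  x = 5: rhs = 8, matching y values: none (0 points).
  x = 6: rhs = 16, matching y values: 4, 15 (2 points).
  x = 7: rhs = 3, matching y values: none (0 points).
  x = 8: rhs = 13, matching y values: none (0 points).
  x = 9: rhs = 14, matching y values: none (0 points).
  x = 10: rhs = 12, matching y values: none (0 points).
  x = 11: rhs = 13, matching y values: none (0 points).
  x = 12: rhs = 4, matching y values: 2, 17 (2 points).
  x = 13: rhs = 10, matching y values: none (0 points).
  x = 14: rhs = 18, matching y values: none (0 points).
  x = 15: rhs = 15, matching y values: none (0 points).
  x = 16: rhs = 7, matching y values: 8, 11 (2 points).
  x = 17: rhs = 0, matching y values: 0 (1 points).
  x = 18: rhs = 0, matching y values: 0 (1 points).
Total affine count: 15.
Full point count |E(F_19)| = 15 + 1 = 16.
Hasse bound: |16 − (19+1)| = |-4| = 4 ≤ 2√19 ≈ 8.7178 ✓.


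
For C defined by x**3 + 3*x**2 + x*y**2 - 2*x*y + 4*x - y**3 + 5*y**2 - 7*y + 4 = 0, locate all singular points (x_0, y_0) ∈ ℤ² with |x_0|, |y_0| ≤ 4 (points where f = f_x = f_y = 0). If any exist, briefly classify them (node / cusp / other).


Singular points: {(-1, 1)}; classification: cusp.

Compute partial derivatives:
  f_x = 3*x**2 + 6*x + y**2 - 2*y + 4.
  f_y = 2*x*y - 2*x - 3*y**2 + 10*y - 7.
Scan x_0 ∈ {−4, ..., 4}. For each x_0, f_y(x_0, y) is a polynomial in y; find its integer roots y ∈ {−4, ..., 4}, then test f_x and f at those candidates.
  x = -4: f_y(-4, y) = -3*y**2 + 2*y + 1; vanishes at y ∈ {1}. (-4, 1): f_x = 27 ≠ 0.
  x = -3: f_y(-3, y) = -3*y**2 + 4*y - 1; vanishes at y ∈ {1}. (-3, 1): f_x = 12 ≠ 0.
  x = -2: f_y(-2, y) = -3*y**2 + 6*y - 3; vanishes at y ∈ {1}. (-2, 1): f_x = 3 ≠ 0.
  x = -1: f_y(-1, y) = -3*y**2 + 8*y - 5; vanishes at y ∈ {1}. (-1, 1): f_x = 0, f = 0 — SINGULAR.
  x = 0: f_y(0, y) = -3*y**2 + 10*y - 7; vanishes at y ∈ {1}. (0, 1): f_x = 3 ≠ 0.
  x = 1: f_y(1, y) = -3*y**2 + 12*y - 9; vanishes at y ∈ {1, 3}. (1, 1): f_x = 12 ≠ 0; (1, 3): f_x = 16 ≠ 0.
  x = 2: f_y(2, y) = -3*y**2 + 14*y - 11; vanishes at y ∈ {1}. (2, 1): f_x = 27 ≠ 0.
  x = 3: f_y(3, y) = -3*y**2 + 16*y - 13; vanishes at y ∈ {1}. (3, 1): f_x = 48 ≠ 0.
  x = 4: f_y(4, y) = -3*y**2 + 18*y - 15; vanishes at y ∈ {1}. (4, 1): f_x = 75 ≠ 0.
Only singular point on the grid: (-1, 1).
Classify: substitute x = -1 + u, y = 1 + v and expand: f = u**3 + u*v**2 - v**3 + v**2.
No constant or linear terms (consistent with a singular point). Quadratic part: v**2. Cubic part: u**3 + u*v**2 - v**3.
The quadratic part v**2 is a perfect square, so there is a single (double) tangent line v = 0, i.e. y = 1. Restricting the cubic part to that line (v = 0) leaves u**3 ≠ 0, so f is not divisible by v and the branch is v² ≈ -u**3 to lowest order — this is a cusp.
Classification: cusp.


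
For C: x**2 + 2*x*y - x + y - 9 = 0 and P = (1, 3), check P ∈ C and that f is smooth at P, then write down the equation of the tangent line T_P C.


Tangent line at P: 7*x + 3*y - 16 = 0.

Step 1: f(1, 3) = 0, so P lies on C.
Step 2: partial derivatives
  f_x(x, y) = 2*x + 2*y - 1, f_y(x, y) = 2*x + 1.
  f_x(P) = 7, f_y(P) = 3 (gradient nonzero, so P is smooth).
Step 3: tangent line at P: 7·(x − 1) + 3·(y − 3) = 0.
Expanding: 7*x + 3*y - 16 = 0.


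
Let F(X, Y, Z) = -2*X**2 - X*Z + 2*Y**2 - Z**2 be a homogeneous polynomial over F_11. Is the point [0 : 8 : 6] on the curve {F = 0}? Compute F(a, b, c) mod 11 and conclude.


F(0,8,6) ≡ 4 (mod 11); P is NOT on the curve.

Evaluate F(0, 8, 6) term-by-term (mod 11).
  -2*X**2 ↦ -2·0·1·1 = 0
  -X*Z ↦ -1·0·1·6 = 0
  2*Y**2 ↦ 2·1·64·1 = 128
  -Z**2 ↦ -1·1·1·36 = -36
Sum: F(0, 8, 6) = (0) + (0) + (128) + (-36) = 92.
Reducing mod 11: 92 ≡ 4 (mod 11).
Since F(a, b, c) ≡ 4 ≠ 0 (mod 11), P does NOT lie on the curve.


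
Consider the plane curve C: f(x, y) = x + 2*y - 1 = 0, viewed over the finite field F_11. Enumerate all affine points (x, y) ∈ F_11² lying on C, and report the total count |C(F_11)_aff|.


Affine F_11-points: {(0, 6), (1, 0), (2, 5), (3, 10), (4, 4), (5, 9), (6, 3), (7, 8), (8, 2), (9, 7), (10, 1)}; count = 11.

For each of the 121 pairs (x, y) ∈ F_11², evaluate f(x, y) mod 11. Record the zeros.
  x = 0: [0↦10, 1↦1, 2↦3, 3↦5, 4↦7, 5↦9, 6↦0, 7↦2, 8↦4, 9↦6, 10↦8]  zeros at y ∈ {6}
  x = 1: [0↦0, 1↦2, 2↦4, 3↦6, 4↦8, 5↦10, 6↦1, 7↦3, 8↦5, 9↦7, 10↦9]  zeros at y ∈ {0}
  x = 2: [0↦1, 1↦3, 2↦5, 3↦7, 4↦9, 5↦0, 6↦2, 7↦4, 8↦6, 9↦8, 10↦10]  zeros at y ∈ {5}
  x = 3: [0↦2, 1↦4, 2↦6, 3↦8, 4↦10, 5↦1, 6↦3, 7↦5, 8↦7, 9↦9, 10↦0]  zeros at y ∈ {10}
  x = 4: [0↦3, 1↦5, 2↦7, 3↦9, 4↦0, 5↦2, 6↦4, 7↦6, 8↦8, 9↦10, 10↦1]  zeros at y ∈ {4}
  x = 5: [0↦4, 1↦6, 2↦8, 3↦10, 4↦1, 5↦3, 6↦5, 7↦7, 8↦9, 9↦0, 10↦2]  zeros at y ∈ {9}
  x = 6: [0↦5, 1↦7, 2↦9, 3↦0, 4↦2, 5↦4, 6↦6, 7↦8, 8↦10, 9↦1, 10↦3]  zeros at y ∈ {3}
  x = 7: [0↦6, 1↦8, 2↦10, 3↦1, 4↦3, 5↦5, 6↦7, 7↦9, 8↦0, 9↦2, 10↦4]  zeros at y ∈ {8}
  x = 8: [0↦7, 1↦9, 2↦0, 3↦2, 4↦4, 5↦6, 6↦8, 7↦10, 8↦1, 9↦3, 10↦5]  zeros at y ∈ {2}
  x = 9: [0↦8, 1↦10, 2↦1, 3↦3, 4↦5, 5↦7, 6↦9, 7↦0, 8↦2, 9↦4, 10↦6]  zeros at y ∈ {7}
  x = 10: [0↦9, 1↦0, 2↦2, 3↦4, 4↦6, 5↦8, 6↦10, 7↦1, 8↦3, 9↦5, 10↦7]  zeros at y ∈ {1}
Collecting zeros: affine points = {(0, 6), (1, 0), (2, 5), (3, 10), (4, 4), (5, 9), (6, 3), (7, 8), (8, 2), (9, 7), (10, 1)}.
Total count |C(F_11)_aff| = 11.


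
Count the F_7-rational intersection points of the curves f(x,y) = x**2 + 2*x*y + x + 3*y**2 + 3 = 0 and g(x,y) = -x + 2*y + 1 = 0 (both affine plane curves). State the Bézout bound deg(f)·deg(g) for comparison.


Common zeros: ∅; count = 0; Bézout bound = 2.

deg(f) = 2, deg(g) = 1, so Bézout bound = 2.
Scan x ∈ F_7. For each x, list the y ∈ F_7 with f(x, y) ≡ 0 and those with g(x, y) ≡ 0 (mod 7); the common zeros in that column are the intersection.
  x = 0: f ≡ 0 at y ∈ ∅; g ≡ 0 at y ∈ {3}; common: ∅.
  x = 1: f ≡ 0 at y ∈ {2}; g ≡ 0 at y ∈ {0}; common: ∅.
  x = 2: f ≡ 0 at y ∈ ∅; g ≡ 0 at y ∈ {4}; common: ∅.
  x = 3: f ≡ 0 at y ∈ ∅; g ≡ 0 at y ∈ {1}; common: ∅.
  x = 4: f ≡ 0 at y ∈ ∅; g ≡ 0 at y ∈ {5}; common: ∅.
  x = 5: f ≡ 0 at y ∈ ∅; g ≡ 0 at y ∈ {2}; common: ∅.
  x = 6: f ≡ 0 at y ∈ ∅; g ≡ 0 at y ∈ {6}; common: ∅.
Collecting: common zeros = ∅, so the count is 0.
Comparison with the Bézout bound: 0 ≤ 2 = deg(f)·deg(g), as expected for curves with no common component (the affine F_7-count falls short of the bound because intersections may lie at infinity, over extension fields, or carry multiplicity).


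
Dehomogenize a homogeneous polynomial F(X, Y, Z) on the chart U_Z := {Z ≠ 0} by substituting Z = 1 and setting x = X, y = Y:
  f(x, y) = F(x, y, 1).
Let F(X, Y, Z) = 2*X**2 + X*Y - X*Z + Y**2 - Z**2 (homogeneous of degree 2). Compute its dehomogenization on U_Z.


f(x, y) = 2*x**2 + x*y - x + y**2 - 1

On U_Z we set Z = 1. Each monomial c·X^i·Y^j·Z^k in F becomes c·x^i·y^j·1^k = c·x^i·y^j.
Substituting Z = 1: F(X, Y, 1) = 2*x**2 + x*y - x + y**2 - 1.
Note: deg(f) ≤ deg(F) = 2; strict inequality happens when F is divisible by Z (lost terms).


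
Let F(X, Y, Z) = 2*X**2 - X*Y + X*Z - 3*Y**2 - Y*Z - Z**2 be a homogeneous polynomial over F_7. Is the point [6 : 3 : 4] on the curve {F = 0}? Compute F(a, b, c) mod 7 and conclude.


F(6,3,4) ≡ 2 (mod 7); P is NOT on the curve.

Evaluate F(6, 3, 4) term-by-term (mod 7).
  2*X**2 ↦ 2·36·1·1 = 72
  -X*Y ↦ -1·6·3·1 = -18
  X*Z ↦ 1·6·1·4 = 24
  -3*Y**2 ↦ -3·1·9·1 = -27
  -Y*Z ↦ -1·1·3·4 = -12
  -Z**2 ↦ -1·1·1·16 = -16
Sum: F(6, 3, 4) = (72) + (-18) + (24) + (-27) + (-12) + (-16) = 23.
Reducing mod 7: 23 ≡ 2 (mod 7).
Since F(a, b, c) ≡ 2 ≠ 0 (mod 7), P does NOT lie on the curve.


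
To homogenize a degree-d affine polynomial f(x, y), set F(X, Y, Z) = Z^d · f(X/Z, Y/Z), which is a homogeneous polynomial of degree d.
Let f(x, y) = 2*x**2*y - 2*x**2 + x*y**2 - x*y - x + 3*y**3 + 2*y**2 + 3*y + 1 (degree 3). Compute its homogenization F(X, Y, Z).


F(X, Y, Z) = 2*X**2*Y - 2*X**2*Z + X*Y**2 - X*Y*Z - X*Z**2 + 3*Y**3 + 2*Y**2*Z + 3*Y*Z**2 + Z**3

deg(f) = 3.
Substitute x = X/Z, y = Y/Z into f, then multiply by Z^3.
  monomial 2·x^2·y^1 ↦ 2·X^2·Y^1·Z^0.
  monomial -2·x^2·y^0 ↦ -2·X^2·Y^0·Z^1.
  monomial 1·x^1·y^2 ↦ 1·X^1·Y^2·Z^0.
  monomial -1·x^1·y^1 ↦ -1·X^1·Y^1·Z^1.
  monomial -1·x^1·y^0 ↦ -1·X^1·Y^0·Z^2.
  monomial 3·x^0·y^3 ↦ 3·X^0·Y^3·Z^0.
  monomial 2·x^0·y^2 ↦ 2·X^0·Y^2·Z^1.
  monomial 3·x^0·y^1 ↦ 3·X^0·Y^1·Z^2.
  monomial 1·x^0·y^0 ↦ 1·X^0·Y^0·Z^3.
Collecting: F(X, Y, Z) = 2*X**2*Y - 2*X**2*Z + X*Y**2 - X*Y*Z - X*Z**2 + 3*Y**3 + 2*Y**2*Z + 3*Y*Z**2 + Z**3.


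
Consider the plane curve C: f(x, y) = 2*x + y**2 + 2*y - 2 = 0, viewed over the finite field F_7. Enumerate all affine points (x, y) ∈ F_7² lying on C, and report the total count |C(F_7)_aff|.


Affine F_7-points: {(1, 0), (1, 5), (3, 1), (3, 4), (4, 2), (4, 3), (5, 6)}; count = 7.

For each of the 49 pairs (x, y) ∈ F_7², evaluate f(x, y) mod 7. Record the zeros.
  x = 0: [0↦5, 1↦1, 2↦6, 3↦6, 4↦1, 5↦5, 6↦4]  zeros at y ∈ ∅
  x = 1: [0↦0, 1↦3, 2↦1, 3↦1, 4↦3, 5↦0, 6↦6]  zeros at y ∈ {0, 5}
  x = 2: [0↦2, 1↦5, 2↦3, 3↦3, 4↦5, 5↦2, 6↦1]  zeros at y ∈ ∅
  x = 3: [0↦4, 1↦0, 2↦5, 3↦5, 4↦0, 5↦4, 6↦3]  zeros at y ∈ {1, 4}
  x = 4: [0↦6, 1↦2, 2↦0, 3↦0, 4↦2, 5↦6, 6↦5]  zeros at y ∈ {2, 3}
  x = 5: [0↦1, 1↦4, 2↦2, 3↦2, 4↦4, 5↦1, 6↦0]  zeros at y ∈ {6}
  x = 6: [0↦3, 1↦6, 2↦4, 3↦4, 4↦6, 5↦3, 6↦2]  zeros at y ∈ ∅
Collecting zeros: affine points = {(1, 0), (1, 5), (3, 1), (3, 4), (4, 2), (4, 3), (5, 6)}.
Total count |C(F_7)_aff| = 7.


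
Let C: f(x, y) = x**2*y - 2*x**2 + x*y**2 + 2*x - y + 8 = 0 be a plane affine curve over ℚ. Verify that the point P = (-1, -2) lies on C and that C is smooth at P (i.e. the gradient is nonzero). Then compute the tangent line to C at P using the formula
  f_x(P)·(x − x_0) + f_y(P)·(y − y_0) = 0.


Tangent line at P: 14*x + 4*y + 22 = 0.

Step 1: f(-1, -2) = 0, so P lies on C.
Step 2: partial derivatives
  f_x(x, y) = 2*x*y - 4*x + y**2 + 2, f_y(x, y) = x**2 + 2*x*y - 1.
  f_x(P) = 14, f_y(P) = 4 (gradient nonzero, so P is smooth).
Step 3: tangent line at P: 14·(x − -1) + 4·(y − -2) = 0.
Expanding: 14*x + 4*y + 22 = 0.


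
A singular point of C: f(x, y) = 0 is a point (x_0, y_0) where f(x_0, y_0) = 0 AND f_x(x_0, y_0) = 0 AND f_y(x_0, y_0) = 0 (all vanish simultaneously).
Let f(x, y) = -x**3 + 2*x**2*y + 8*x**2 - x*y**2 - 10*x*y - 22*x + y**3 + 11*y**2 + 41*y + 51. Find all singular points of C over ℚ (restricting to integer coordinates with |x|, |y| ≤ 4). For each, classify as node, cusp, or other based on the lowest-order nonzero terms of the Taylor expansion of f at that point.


Singular points: {(1, -3)}; classification: node.

Compute partial derivatives:
  f_x = -3*x**2 + 4*x*y + 16*x - y**2 - 10*y - 22.
  f_y = 2*x**2 - 2*x*y - 10*x + 3*y**2 + 22*y + 41.
Scan x_0 ∈ {−4, ..., 4}. For each x_0, f_y(x_0, y) is a polynomial in y; find its integer roots y ∈ {−4, ..., 4}, then test f_x and f at those candidates.
  x = -4: f_y(-4, y) = 3*y**2 + 30*y + 113; no integer root y with |y| ≤ 4.
  x = -3: f_y(-3, y) = 3*y**2 + 28*y + 89; no integer root y with |y| ≤ 4.
  x = -2: f_y(-2, y) = 3*y**2 + 26*y + 69; no integer root y with |y| ≤ 4.
  x = -1: f_y(-1, y) = 3*y**2 + 24*y + 53; no integer root y with |y| ≤ 4.
  x = 0: f_y(0, y) = 3*y**2 + 22*y + 41; no integer root y with |y| ≤ 4.
  x = 1: f_y(1, y) = 3*y**2 + 20*y + 33; vanishes at y ∈ {-3}. (1, -3): f_x = 0, f = 0 — SINGULAR.
  x = 2: f_y(2, y) = 3*y**2 + 18*y + 29; no integer root y with |y| ≤ 4.
  x = 3: f_y(3, y) = 3*y**2 + 16*y + 29; no integer root y with |y| ≤ 4.
  x = 4: f_y(4, y) = 3*y**2 + 14*y + 33; no integer root y with |y| ≤ 4.
Only singular point on the grid: (1, -3).
Classify: substitute x = 1 + u, y = -3 + v and expand: f = -u**3 + 2*u**2*v - u**2 - u*v**2 + v**3 + v**2.
No constant or linear terms (consistent with a singular point). Quadratic part: -u**2 + v**2. Cubic part: -u**3 + 2*u**2*v - u*v**2 + v**3.
The quadratic part v**2 - u**2 = (v − u)(v + u) splits into two distinct linear factors, so there are two distinct tangent lines y − -3 = ±(x − 1) — this is a node (ordinary double point).
Classification: node.


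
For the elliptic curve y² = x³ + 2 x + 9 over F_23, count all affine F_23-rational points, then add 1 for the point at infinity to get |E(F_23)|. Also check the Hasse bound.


Affine points = {(0, 3), (0, 20), (1, 9), (1, 14), (4, 9), (4, 14), (5, 11), (5, 12), (8, 10), (8, 13), (12, 6), (12, 17), (13, 1), (13, 22), (18, 9), (18, 14), (19, 11), (19, 12), (22, 11), (22, 12)}; affine count = 20; |E(F_23)| = 21.

Discriminant check: Δ ∝ 4a³ + 27b² = 4·2³ + 27·9² = 4·8 + 27·81 ≡ 11 (mod 23). Nonzero ⇒ E is nonsingular.
For each x ∈ F_23, compute rhs = x³ + 2·x + 9 mod 23, then count y ∈ F_23 with y² ≡ rhs.
  x = 0: rhs = 9, matching y values: 3, 20 (2 points).
  x = 1: rhs = 12, matching y values: 9, 14 (2 points).
  x = 2: rhs = 21, matching y values: none (0 points).
  x = 3: rhs = 19, matching y values: none (0 points).
  x = 4: rhs = 12, matching y values: 9, 14 (2 points).
  x = 5: rhs = 6, matching y values: 11, 12 (2 points).
  x = 6: rhs = 7, matching y values: none (0 points).
  x = 7: rhs = 21, matching y values: none (0 points).
  x = 8: rhs = 8, matching y values: 10, 13 (2 points).
  x = 9: rhs = 20, matching y values: none (0 points).
  x = 10: rhs = 17, matching y values: none (0 points).
  x = 11: rhs = 5, matching y values: none (0 points).
  x = 12: rhs = 13, matching y values: 6, 17 (2 points).
  x = 13: rhs = 1, matching y values: 1, 22 (2 points).
  x = 14: rhs = 21, matching y values: none (0 points).
  x = 15: rhs = 10, matching y values: none (0 points).
  x = 16: rhs = 20, matching y values: none (0 points).
  x = 17: rhs = 11, matching y values: none (0 points).
  x = 18: rhs = 12, matching y values: 9, 14 (2 points).
  x = 19: rhs = 6, matching y values: 11, 12 (2 points).
  x = 20: rhs = 22, matching y values: none (0 points).
  x = 21: rhs = 20, matching y values: none (0 points).
  x = 22: rhs = 6, matching y values: 11, 12 (2 points).
Total affine count: 20.
Full point count |E(F_23)| = 20 + 1 = 21.
Hasse bound: |21 − (23+1)| = |-3| = 3 ≤ 2√23 ≈ 9.5917 ✓.


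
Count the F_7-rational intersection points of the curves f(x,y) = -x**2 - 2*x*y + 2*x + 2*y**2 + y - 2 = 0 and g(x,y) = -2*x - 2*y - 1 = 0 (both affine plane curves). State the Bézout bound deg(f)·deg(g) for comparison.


Common zeros: ∅; count = 0; Bézout bound = 2.

deg(f) = 2, deg(g) = 1, so Bézout bound = 2.
Scan x ∈ F_7. For each x, list the y ∈ F_7 with f(x, y) ≡ 0 and those with g(x, y) ≡ 0 (mod 7); the common zeros in that column are the intersection.
  x = 0: f ≡ 0 at y ∈ ∅; g ≡ 0 at y ∈ {3}; common: ∅.
  x = 1: f ≡ 0 at y ∈ {1, 3}; g ≡ 0 at y ∈ {2}; common: ∅.
  x = 2: f ≡ 0 at y ∈ {2, 3}; g ≡ 0 at y ∈ {1}; common: ∅.
  x = 3: f ≡ 0 at y ∈ {2, 4}; g ≡ 0 at y ∈ {0}; common: ∅.
  x = 4: f ≡ 0 at y ∈ ∅; g ≡ 0 at y ∈ {6}; common: ∅.
  x = 5: f ≡ 0 at y ∈ {4}; g ≡ 0 at y ∈ {5}; common: ∅.
  x = 6: f ≡ 0 at y ∈ {1}; g ≡ 0 at y ∈ {4}; common: ∅.
Collecting: common zeros = ∅, so the count is 0.
Comparison with the Bézout bound: 0 ≤ 2 = deg(f)·deg(g), as expected for curves with no common component (the affine F_7-count falls short of the bound because intersections may lie at infinity, over extension fields, or carry multiplicity).
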